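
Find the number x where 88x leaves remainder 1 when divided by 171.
103

gcd(88, 171) = 1, so the inverse exists.
Extended Euclidean algorithm on (171, 88):
171 = 1 × 88 + 83  ⟹  83 = (1)·171 + (-1)·88
88 = 1 × 83 + 5  ⟹  5 = (-1)·171 + (2)·88
83 = 16 × 5 + 3  ⟹  3 = (17)·171 + (-33)·88
5 = 1 × 3 + 2  ⟹  2 = (-18)·171 + (35)·88
3 = 1 × 2 + 1  ⟹  1 = (35)·171 + (-68)·88
So (-68)·88 ≡ 1 (mod 171), i.e. 88^(-1) ≡ -68 ≡ 103 (mod 171).
Check: 88 × 103 = 9064 ≡ 1 (mod 171)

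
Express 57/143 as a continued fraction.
[0; 2, 1, 1, 28]

Euclidean algorithm steps:
57 = 0 × 143 + 57
143 = 2 × 57 + 29
57 = 1 × 29 + 28
29 = 1 × 28 + 1
28 = 28 × 1 + 0
Continued fraction: [0; 2, 1, 1, 28]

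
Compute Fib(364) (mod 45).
3

Matrix identity: Q^n = [[F_(n+1), F_n], [F_n, F_(n-1)]] with Q = [[1,1],[1,0]].
n = 364 = 101101100₂. Square-and-multiply, entries mod 45:
Q^1 = [[1,1],[1,0]]
Q^2 = (Q^1)² = [[2,1],[1,1]]
Q^5 = (Q^2)²·Q = [[8,5],[5,3]]
Q^11 = (Q^5)²·Q = [[9,44],[44,10]]
Q^22 = (Q^11)² = [[37,26],[26,11]]
Q^45 = (Q^22)²·Q = [[8,20],[20,33]]
Q^91 = (Q^45)²·Q = [[24,14],[14,10]]
Q^182 = (Q^91)² = [[7,26],[26,26]]
Q^364 = (Q^182)² = [[5,3],[3,2]]
F_364 mod 45 = Q^364[0][1] = 3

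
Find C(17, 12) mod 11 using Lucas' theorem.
6

Using Lucas' theorem:
Write n=17 and k=12 in base 11:
n in base 11: [1, 6]
k in base 11: [1, 1]
C(17,12) mod 11 = ∏ C(n_i, k_i) mod 11
Digit binomials (mod 11): C(1,1) = 1; C(6,1) = 6
Product: 1 × 6 = 6 ≡ 6 (mod 11)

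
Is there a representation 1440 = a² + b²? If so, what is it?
12² + 36² (a=12, b=36)

Factorization: 1440 = 2^5 × 3^2 × 5
By Fermat: n is sum of two squares iff every prime p ≡ 3 (mod 4) appears to even power.
All primes ≡ 3 (mod 4) appear to even power.
Search a = 0, 1, 2, … for 1440 - a² a perfect square: first hit at a = 12: 1440 - 144 = 1296 = 36².
1440 = 12² + 36² = 144 + 1296 ✓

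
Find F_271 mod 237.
91

Matrix identity: Q^n = [[F_(n+1), F_n], [F_n, F_(n-1)]] with Q = [[1,1],[1,0]].
n = 271 = 100001111₂. Square-and-multiply, entries mod 237:
Q^1 = [[1,1],[1,0]]
Q^2 = (Q^1)² = [[2,1],[1,1]]
Q^4 = (Q^2)² = [[5,3],[3,2]]
Q^8 = (Q^4)² = [[34,21],[21,13]]
Q^16 = (Q^8)² = [[175,39],[39,136]]
Q^33 = (Q^16)²·Q = [[193,151],[151,42]]
Q^67 = (Q^33)²·Q = [[24,89],[89,172]]
Q^135 = (Q^67)²·Q = [[108,202],[202,143]]
Q^271 = (Q^135)²·Q = [[75,91],[91,221]]
F_271 mod 237 = Q^271[0][1] = 91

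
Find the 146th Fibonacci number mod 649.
140

Matrix identity: Q^n = [[F_(n+1), F_n], [F_n, F_(n-1)]] with Q = [[1,1],[1,0]].
n = 146 = 10010010₂. Square-and-multiply, entries mod 649:
Q^1 = [[1,1],[1,0]]
Q^2 = (Q^1)² = [[2,1],[1,1]]
Q^4 = (Q^2)² = [[5,3],[3,2]]
Q^9 = (Q^4)²·Q = [[55,34],[34,21]]
Q^18 = (Q^9)² = [[287,637],[637,299]]
Q^36 = (Q^18)² = [[90,107],[107,632]]
Q^73 = (Q^36)²·Q = [[102,79],[79,23]]
Q^146 = (Q^73)² = [[420,140],[140,280]]
F_146 mod 649 = Q^146[0][1] = 140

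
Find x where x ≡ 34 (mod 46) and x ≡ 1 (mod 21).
862

Using Chinese Remainder Theorem:
M = 46 × 21 = 966
M1 = 21, M2 = 46
y1 = 21^(-1) mod 46 = 11
y2 = 46^(-1) mod 21 = 16
x = (34×21×11 + 1×46×16) mod 966 = 862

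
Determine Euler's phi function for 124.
60

124 = 2^2 × 31
φ(n) = n × ∏(1 - 1/p) for each prime p dividing n
φ(124) = 124 × (1 - 1/2) × (1 - 1/31) = 60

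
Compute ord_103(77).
102

103 is prime, so ord(77) divides φ(103) = 102.
Divisors of 102: 1, 2, 3, 6, 17, 34, 51, 102.
Repeated squaring: 77^1 ≡ 77, 77^2 ≡ 58, 77^4 ≡ 68, 77^8 ≡ 92, 77^16 ≡ 18, 77^32 ≡ 15, 77^64 ≡ 19 (mod 103).
Test 77^d mod 103 for each divisor d in increasing order:
77^1 ≡ 77
77^2 ≡ 58
77^3 = 77^2·77^1 ≡ 37
77^6 = 77^4·77^2 ≡ 30
77^17 = 77^16·77^1 ≡ 47
77^34 = 77^32·77^2 ≡ 46
77^51 = 77^32·77^16·77^2·77^1 ≡ 102
77^102 = 77^64·77^32·77^4·77^2 ≡ 1  ← first divisor giving 1
The order is 102.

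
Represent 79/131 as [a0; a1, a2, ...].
[0; 1, 1, 1, 1, 12, 2]

Euclidean algorithm steps:
79 = 0 × 131 + 79
131 = 1 × 79 + 52
79 = 1 × 52 + 27
52 = 1 × 27 + 25
27 = 1 × 25 + 2
25 = 12 × 2 + 1
2 = 2 × 1 + 0
Continued fraction: [0; 1, 1, 1, 1, 12, 2]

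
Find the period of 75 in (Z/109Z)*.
9

109 is prime, so ord(75) divides φ(109) = 108.
Divisors of 108: 1, 2, 3, 4, 6, 9, 12, 18, 27, 36, 54, 108.
Repeated squaring: 75^1 ≡ 75, 75^2 ≡ 66, 75^4 ≡ 105, 75^8 ≡ 16, 75^16 ≡ 38, 75^32 ≡ 27, 75^64 ≡ 75 (mod 109).
Test 75^d mod 109 for each divisor d in increasing order:
75^1 ≡ 75
75^2 ≡ 66
75^3 = 75^2·75^1 ≡ 45
75^4 ≡ 105
75^6 = 75^4·75^2 ≡ 63
75^9 = 75^8·75^1 ≡ 1  ← first divisor giving 1
The order is 9.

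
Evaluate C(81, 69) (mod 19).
0

Using Lucas' theorem:
Write n=81 and k=69 in base 19:
n in base 19: [4, 5]
k in base 19: [3, 12]
C(81,69) mod 19 = ∏ C(n_i, k_i) mod 19
Digit binomials (mod 19): C(4,3) = 4; C(5,12) = 0 (k_i > n_i)
Product: 4 × 0 = 0 ≡ 0 (mod 19)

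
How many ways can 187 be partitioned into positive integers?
1280011042268

p(n) counts ways to write n as a sum of positive integers (order ignored).
Euler's pentagonal recurrence: p(k) = p(k-1) + p(k-2) - p(k-5) - p(k-7) + p(k-12) + p(k-15) - ... (offsets j(3j∓1)/2, signs ++--, p(0)=1, p(<0)=0).
DP table for k = 0..186: p(0)=1, p(1)=1, p(2)=2, p(3)=3, p(4)=5, p(5)=7, p(6)=11, p(7)=15, p(8)=22, p(9)=30, p(10)=42, p(11)=56, p(12)=77, p(13)=101, p(14)=135, p(15)=176, p(16)=231, p(17)=297, p(18)=385, p(19)=490, p(20)=627, p(21)=792, p(22)=1002, p(23)=1255, p(24)=1575, p(25)=1958, p(26)=2436, p(27)=3010, p(28)=3718, p(29)=4565, p(30)=5604, p(31)=6842, p(32)=8349, p(33)=10143, p(34)=12310, p(35)=14883, p(36)=17977, p(37)=21637, p(38)=26015, p(39)=31185, p(40)=37338, p(41)=44583, p(42)=53174, p(43)=63261, p(44)=75175, p(45)=89134, p(46)=105558, p(47)=124754, p(48)=147273, p(49)=173525, p(50)=204226, p(51)=239943, p(52)=281589, p(53)=329931, p(54)=386155, p(55)=451276, p(56)=526823, p(57)=614154, p(58)=715220, p(59)=831820, p(60)=966467, p(61)=1121505, p(62)=1300156, p(63)=1505499, p(64)=1741630, p(65)=2012558, p(66)=2323520, p(67)=2679689, p(68)=3087735, p(69)=3554345, p(70)=4087968, p(71)=4697205, p(72)=5392783, p(73)=6185689, p(74)=7089500, p(75)=8118264, p(76)=9289091, p(77)=10619863, p(78)=12132164, p(79)=13848650, p(80)=15796476, p(81)=18004327, p(82)=20506255, p(83)=23338469, p(84)=26543660, p(85)=30167357, p(86)=34262962, p(87)=38887673, p(88)=44108109, p(89)=49995925, p(90)=56634173, p(91)=64112359, p(92)=72533807, p(93)=82010177, p(94)=92669720, p(95)=104651419, p(96)=118114304, p(97)=133230930, p(98)=150198136, p(99)=169229875, p(100)=190569292, p(101)=214481126, p(102)=241265379, p(103)=271248950, p(104)=304801365, p(105)=342325709, p(106)=384276336, p(107)=431149389, p(108)=483502844, p(109)=541946240, p(110)=607163746, p(111)=679903203, p(112)=761002156, p(113)=851376628, p(114)=952050665, p(115)=1064144451, p(116)=1188908248, p(117)=1327710076, p(118)=1482074143, p(119)=1653668665, p(120)=1844349560, p(121)=2056148051, p(122)=2291320912, p(123)=2552338241, p(124)=2841940500, p(125)=3163127352, p(126)=3519222692, p(127)=3913864295, p(128)=4351078600, p(129)=4835271870, p(130)=5371315400, p(131)=5964539504, p(132)=6620830889, p(133)=7346629512, p(134)=8149040695, p(135)=9035836076, p(136)=10015581680, p(137)=11097645016, p(138)=12292341831, p(139)=13610949895, p(140)=15065878135, p(141)=16670689208, p(142)=18440293320, p(143)=20390982757, p(144)=22540654445, p(145)=24908858009, p(146)=27517052599, p(147)=30388671978, p(148)=33549419497, p(149)=37027355200, p(150)=40853235313, p(151)=45060624582, p(152)=49686288421, p(153)=54770336324, p(154)=60356673280, p(155)=66493182097, p(156)=73232243759, p(157)=80630964769, p(158)=88751778802, p(159)=97662728555, p(160)=107438159466, p(161)=118159068427, p(162)=129913904637, p(163)=142798995930, p(164)=156919475295, p(165)=172389800255, p(166)=189334822579, p(167)=207890420102, p(168)=228204732751, p(169)=250438925115, p(170)=274768617130, p(171)=301384802048, p(172)=330495499613, p(173)=362326859895, p(174)=397125074750, p(175)=435157697830, p(176)=476715857290, p(177)=522115831195, p(178)=571701605655, p(179)=625846753120, p(180)=684957390936, p(181)=749474411781, p(182)=819876908323, p(183)=896684817527, p(184)=980462880430, p(185)=1071823774337, p(186)=1171432692373.
Final step: p(187) = p(186) + p(185) - p(182) - p(180) + p(175) + p(172) - p(165) - p(161) + p(152) + p(147) - p(136) - p(130) + p(117) + p(110) - p(95) - p(87) + p(70) + p(61) - p(42) - p(32) + p(11) + p(0)
= 1171432692373 + 1071823774337 - 819876908323 - 684957390936 + 435157697830 + 330495499613 - 172389800255 - 118159068427 + 49686288421 + 30388671978 - 10015581680 - 5371315400 + 1327710076 + 607163746 - 104651419 - 38887673 + 4087968 + 1121505 - 53174 - 8349 + 56 + 1
= 1280011042268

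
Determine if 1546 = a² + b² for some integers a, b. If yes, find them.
5² + 39² (a=5, b=39)

Factorization: 1546 = 2 × 773
By Fermat: n is sum of two squares iff every prime p ≡ 3 (mod 4) appears to even power.
All primes ≡ 3 (mod 4) appear to even power.
Search a = 0, 1, 2, … for 1546 - a² a perfect square: first hit at a = 5: 1546 - 25 = 1521 = 39².
1546 = 5² + 39² = 25 + 1521 ✓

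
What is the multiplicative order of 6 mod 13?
12

13 is prime, so ord(6) divides φ(13) = 12.
Divisors of 12: 1, 2, 3, 4, 6, 12.
Repeated squaring: 6^1 ≡ 6, 6^2 ≡ 10, 6^4 ≡ 9, 6^8 ≡ 3 (mod 13).
Test 6^d mod 13 for each divisor d in increasing order:
6^1 ≡ 6
6^2 ≡ 10
6^3 = 6^2·6^1 ≡ 8
6^4 ≡ 9
6^6 = 6^4·6^2 ≡ 12
6^12 = 6^8·6^4 ≡ 1  ← first divisor giving 1
The order is 12.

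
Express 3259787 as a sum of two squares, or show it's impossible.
Not possible

Factorization: 3259787 = 41 × 43^3
By Fermat: n is sum of two squares iff every prime p ≡ 3 (mod 4) appears to even power.
Prime(s) ≡ 3 (mod 4) with odd exponent: [(43, 3)]
Therefore 3259787 cannot be expressed as a² + b².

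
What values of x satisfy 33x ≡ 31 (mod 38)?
x ≡ 9 (mod 38)

gcd(33, 38) = 1, which divides 31, so solutions exist.
Find 33^(-1) mod 38 by the extended Euclidean algorithm:
38 = 1 × 33 + 5  ⟹  5 = (1)·38 + (-1)·33
33 = 6 × 5 + 3  ⟹  3 = (-6)·38 + (7)·33
5 = 1 × 3 + 2  ⟹  2 = (7)·38 + (-8)·33
3 = 1 × 2 + 1  ⟹  1 = (-13)·38 + (15)·33
So (15)·33 ≡ 1 (mod 38), i.e. 33^(-1) ≡ 15 (mod 38).
x ≡ 15 × 31 = 465 ≡ 9 (mod 38).
Check: 33 × 9 = 297 ≡ 31 (mod 38).
Unique solution: x ≡ 9 (mod 38)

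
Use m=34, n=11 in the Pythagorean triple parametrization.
(1035, 748, 1277)

Euclid's formula: a = m² - n², b = 2mn, c = m² + n²
m = 34, n = 11
a = 34² - 11² = 1156 - 121 = 1035
b = 2 × 34 × 11 = 748
c = 34² + 11² = 1156 + 121 = 1277
Verification: 1035² + 748² = 1071225 + 559504 = 1630729 = 1277² ✓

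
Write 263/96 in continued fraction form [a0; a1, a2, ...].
[2; 1, 2, 1, 5, 4]

Euclidean algorithm steps:
263 = 2 × 96 + 71
96 = 1 × 71 + 25
71 = 2 × 25 + 21
25 = 1 × 21 + 4
21 = 5 × 4 + 1
4 = 4 × 1 + 0
Continued fraction: [2; 1, 2, 1, 5, 4]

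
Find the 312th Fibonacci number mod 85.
9

Matrix identity: Q^n = [[F_(n+1), F_n], [F_n, F_(n-1)]] with Q = [[1,1],[1,0]].
n = 312 = 100111000₂. Square-and-multiply, entries mod 85:
Q^1 = [[1,1],[1,0]]
Q^2 = (Q^1)² = [[2,1],[1,1]]
Q^4 = (Q^2)² = [[5,3],[3,2]]
Q^9 = (Q^4)²·Q = [[55,34],[34,21]]
Q^19 = (Q^9)²·Q = [[50,16],[16,34]]
Q^39 = (Q^19)²·Q = [[20,36],[36,69]]
Q^78 = (Q^39)² = [[81,59],[59,22]]
Q^156 = (Q^78)² = [[12,42],[42,55]]
Q^312 = (Q^156)² = [[38,9],[9,29]]
F_312 mod 85 = Q^312[0][1] = 9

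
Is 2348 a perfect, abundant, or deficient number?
deficient

Proper divisors of 2348: sum = 1 + 2 + 4 + 587 + 1174 = 1768
Since 1768 < 2348, 2348 is deficient.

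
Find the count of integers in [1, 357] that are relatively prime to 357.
192

357 = 3 × 7 × 17
φ(n) = n × ∏(1 - 1/p) for each prime p dividing n
φ(357) = 357 × (1 - 1/3) × (1 - 1/7) × (1 - 1/17) = 192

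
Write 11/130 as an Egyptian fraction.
1/12 + 1/780

Greedy algorithm:
11/130: ceiling(130/11) = 12, use 1/12
1/780: ceiling(780/1) = 780, use 1/780
Result: 11/130 = 1/12 + 1/780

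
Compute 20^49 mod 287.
125

Repeated squaring. Binary of 49 = 110001.
20^1 ≡ 20 (mod 287); 20^2 ≡ 113 (mod 287); 20^4 ≡ 141 (mod 287); 20^8 ≡ 78 (mod 287); 20^16 ≡ 57 (mod 287); 20^32 ≡ 92 (mod 287)
20^49 = 20^1 × 20^16 × 20^32 ≡ 125 (mod 287)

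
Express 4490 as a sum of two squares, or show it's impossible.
1² + 67² (a=1, b=67)

Factorization: 4490 = 2 × 5 × 449
By Fermat: n is sum of two squares iff every prime p ≡ 3 (mod 4) appears to even power.
All primes ≡ 3 (mod 4) appear to even power.
Search a = 0, 1, 2, … for 4490 - a² a perfect square: first hit at a = 1: 4490 - 1 = 4489 = 67².
4490 = 1² + 67² = 1 + 4489 ✓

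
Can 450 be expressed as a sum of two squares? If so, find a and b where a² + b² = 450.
3² + 21² (a=3, b=21)

Factorization: 450 = 2 × 3^2 × 5^2
By Fermat: n is sum of two squares iff every prime p ≡ 3 (mod 4) appears to even power.
All primes ≡ 3 (mod 4) appear to even power.
Search a = 0, 1, 2, … for 450 - a² a perfect square: first hit at a = 3: 450 - 9 = 441 = 21².
450 = 3² + 21² = 9 + 441 ✓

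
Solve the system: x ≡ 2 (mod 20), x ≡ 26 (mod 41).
682

Using Chinese Remainder Theorem:
M = 20 × 41 = 820
M1 = 41, M2 = 20
y1 = 41^(-1) mod 20 = 1
y2 = 20^(-1) mod 41 = 39
x = (2×41×1 + 26×20×39) mod 820 = 682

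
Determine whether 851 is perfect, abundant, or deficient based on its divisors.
deficient

Proper divisors of 851: sum = 1 + 23 + 37 = 61
Since 61 < 851, 851 is deficient.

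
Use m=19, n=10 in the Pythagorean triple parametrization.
(261, 380, 461)

Euclid's formula: a = m² - n², b = 2mn, c = m² + n²
m = 19, n = 10
a = 19² - 10² = 361 - 100 = 261
b = 2 × 19 × 10 = 380
c = 19² + 10² = 361 + 100 = 461
Verification: 261² + 380² = 68121 + 144400 = 212521 = 461² ✓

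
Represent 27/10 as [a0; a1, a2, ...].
[2; 1, 2, 3]

Euclidean algorithm steps:
27 = 2 × 10 + 7
10 = 1 × 7 + 3
7 = 2 × 3 + 1
3 = 3 × 1 + 0
Continued fraction: [2; 1, 2, 3]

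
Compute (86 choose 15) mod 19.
0

Using Lucas' theorem:
Write n=86 and k=15 in base 19:
n in base 19: [4, 10]
k in base 19: [0, 15]
C(86,15) mod 19 = ∏ C(n_i, k_i) mod 19
Digit binomials (mod 19): C(4,0) = 1; C(10,15) = 0 (k_i > n_i)
Product: 1 × 0 = 0 ≡ 0 (mod 19)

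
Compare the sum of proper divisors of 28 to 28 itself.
perfect

Proper divisors of 28: sum = 1 + 2 + 4 + 7 + 14 = 28
Since 28 = 28, 28 is perfect.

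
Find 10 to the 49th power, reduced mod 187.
10

Repeated squaring. Binary of 49 = 110001.
10^1 ≡ 10 (mod 187); 10^2 ≡ 100 (mod 187); 10^4 ≡ 89 (mod 187); 10^8 ≡ 67 (mod 187); 10^16 ≡ 1 (mod 187); 10^32 ≡ 1 (mod 187)
10^49 = 10^1 × 10^16 × 10^32 ≡ 10 (mod 187)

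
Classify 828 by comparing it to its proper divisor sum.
abundant

Proper divisors of 828: sum = 1 + 2 + 3 + 4 + 6 + 9 + 12 + 18 + ... + 138 + 207 + 276 + 414 (17 divisors) = 1356
Since 1356 > 828, 828 is abundant.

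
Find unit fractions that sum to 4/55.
1/14 + 1/770

Greedy algorithm:
4/55: ceiling(55/4) = 14, use 1/14
1/770: ceiling(770/1) = 770, use 1/770
Result: 4/55 = 1/14 + 1/770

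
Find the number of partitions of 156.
73232243759

p(n) counts ways to write n as a sum of positive integers (order ignored).
Euler's pentagonal recurrence: p(k) = p(k-1) + p(k-2) - p(k-5) - p(k-7) + p(k-12) + p(k-15) - ... (offsets j(3j∓1)/2, signs ++--, p(0)=1, p(<0)=0).
DP table for k = 0..155: p(0)=1, p(1)=1, p(2)=2, p(3)=3, p(4)=5, p(5)=7, p(6)=11, p(7)=15, p(8)=22, p(9)=30, p(10)=42, p(11)=56, p(12)=77, p(13)=101, p(14)=135, p(15)=176, p(16)=231, p(17)=297, p(18)=385, p(19)=490, p(20)=627, p(21)=792, p(22)=1002, p(23)=1255, p(24)=1575, p(25)=1958, p(26)=2436, p(27)=3010, p(28)=3718, p(29)=4565, p(30)=5604, p(31)=6842, p(32)=8349, p(33)=10143, p(34)=12310, p(35)=14883, p(36)=17977, p(37)=21637, p(38)=26015, p(39)=31185, p(40)=37338, p(41)=44583, p(42)=53174, p(43)=63261, p(44)=75175, p(45)=89134, p(46)=105558, p(47)=124754, p(48)=147273, p(49)=173525, p(50)=204226, p(51)=239943, p(52)=281589, p(53)=329931, p(54)=386155, p(55)=451276, p(56)=526823, p(57)=614154, p(58)=715220, p(59)=831820, p(60)=966467, p(61)=1121505, p(62)=1300156, p(63)=1505499, p(64)=1741630, p(65)=2012558, p(66)=2323520, p(67)=2679689, p(68)=3087735, p(69)=3554345, p(70)=4087968, p(71)=4697205, p(72)=5392783, p(73)=6185689, p(74)=7089500, p(75)=8118264, p(76)=9289091, p(77)=10619863, p(78)=12132164, p(79)=13848650, p(80)=15796476, p(81)=18004327, p(82)=20506255, p(83)=23338469, p(84)=26543660, p(85)=30167357, p(86)=34262962, p(87)=38887673, p(88)=44108109, p(89)=49995925, p(90)=56634173, p(91)=64112359, p(92)=72533807, p(93)=82010177, p(94)=92669720, p(95)=104651419, p(96)=118114304, p(97)=133230930, p(98)=150198136, p(99)=169229875, p(100)=190569292, p(101)=214481126, p(102)=241265379, p(103)=271248950, p(104)=304801365, p(105)=342325709, p(106)=384276336, p(107)=431149389, p(108)=483502844, p(109)=541946240, p(110)=607163746, p(111)=679903203, p(112)=761002156, p(113)=851376628, p(114)=952050665, p(115)=1064144451, p(116)=1188908248, p(117)=1327710076, p(118)=1482074143, p(119)=1653668665, p(120)=1844349560, p(121)=2056148051, p(122)=2291320912, p(123)=2552338241, p(124)=2841940500, p(125)=3163127352, p(126)=3519222692, p(127)=3913864295, p(128)=4351078600, p(129)=4835271870, p(130)=5371315400, p(131)=5964539504, p(132)=6620830889, p(133)=7346629512, p(134)=8149040695, p(135)=9035836076, p(136)=10015581680, p(137)=11097645016, p(138)=12292341831, p(139)=13610949895, p(140)=15065878135, p(141)=16670689208, p(142)=18440293320, p(143)=20390982757, p(144)=22540654445, p(145)=24908858009, p(146)=27517052599, p(147)=30388671978, p(148)=33549419497, p(149)=37027355200, p(150)=40853235313, p(151)=45060624582, p(152)=49686288421, p(153)=54770336324, p(154)=60356673280, p(155)=66493182097.
Final step: p(156) = p(155) + p(154) - p(151) - p(149) + p(144) + p(141) - p(134) - p(130) + p(121) + p(116) - p(105) - p(99) + p(86) + p(79) - p(64) - p(56) + p(39) + p(30) - p(11) - p(1)
= 66493182097 + 60356673280 - 45060624582 - 37027355200 + 22540654445 + 16670689208 - 8149040695 - 5371315400 + 2056148051 + 1188908248 - 342325709 - 169229875 + 34262962 + 13848650 - 1741630 - 526823 + 31185 + 5604 - 56 - 1
= 73232243759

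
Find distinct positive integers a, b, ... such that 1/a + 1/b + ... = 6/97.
1/17 + 1/330 + 1/544170

Greedy algorithm:
6/97: ceiling(97/6) = 17, use 1/17
5/1649: ceiling(1649/5) = 330, use 1/330
1/544170: ceiling(544170/1) = 544170, use 1/544170
Result: 6/97 = 1/17 + 1/330 + 1/544170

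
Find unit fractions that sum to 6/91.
1/16 + 1/292 + 1/106288

Greedy algorithm:
6/91: ceiling(91/6) = 16, use 1/16
5/1456: ceiling(1456/5) = 292, use 1/292
1/106288: ceiling(106288/1) = 106288, use 1/106288
Result: 6/91 = 1/16 + 1/292 + 1/106288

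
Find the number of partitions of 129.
4835271870

p(n) counts ways to write n as a sum of positive integers (order ignored).
Euler's pentagonal recurrence: p(k) = p(k-1) + p(k-2) - p(k-5) - p(k-7) + p(k-12) + p(k-15) - ... (offsets j(3j∓1)/2, signs ++--, p(0)=1, p(<0)=0).
DP table for k = 0..128: p(0)=1, p(1)=1, p(2)=2, p(3)=3, p(4)=5, p(5)=7, p(6)=11, p(7)=15, p(8)=22, p(9)=30, p(10)=42, p(11)=56, p(12)=77, p(13)=101, p(14)=135, p(15)=176, p(16)=231, p(17)=297, p(18)=385, p(19)=490, p(20)=627, p(21)=792, p(22)=1002, p(23)=1255, p(24)=1575, p(25)=1958, p(26)=2436, p(27)=3010, p(28)=3718, p(29)=4565, p(30)=5604, p(31)=6842, p(32)=8349, p(33)=10143, p(34)=12310, p(35)=14883, p(36)=17977, p(37)=21637, p(38)=26015, p(39)=31185, p(40)=37338, p(41)=44583, p(42)=53174, p(43)=63261, p(44)=75175, p(45)=89134, p(46)=105558, p(47)=124754, p(48)=147273, p(49)=173525, p(50)=204226, p(51)=239943, p(52)=281589, p(53)=329931, p(54)=386155, p(55)=451276, p(56)=526823, p(57)=614154, p(58)=715220, p(59)=831820, p(60)=966467, p(61)=1121505, p(62)=1300156, p(63)=1505499, p(64)=1741630, p(65)=2012558, p(66)=2323520, p(67)=2679689, p(68)=3087735, p(69)=3554345, p(70)=4087968, p(71)=4697205, p(72)=5392783, p(73)=6185689, p(74)=7089500, p(75)=8118264, p(76)=9289091, p(77)=10619863, p(78)=12132164, p(79)=13848650, p(80)=15796476, p(81)=18004327, p(82)=20506255, p(83)=23338469, p(84)=26543660, p(85)=30167357, p(86)=34262962, p(87)=38887673, p(88)=44108109, p(89)=49995925, p(90)=56634173, p(91)=64112359, p(92)=72533807, p(93)=82010177, p(94)=92669720, p(95)=104651419, p(96)=118114304, p(97)=133230930, p(98)=150198136, p(99)=169229875, p(100)=190569292, p(101)=214481126, p(102)=241265379, p(103)=271248950, p(104)=304801365, p(105)=342325709, p(106)=384276336, p(107)=431149389, p(108)=483502844, p(109)=541946240, p(110)=607163746, p(111)=679903203, p(112)=761002156, p(113)=851376628, p(114)=952050665, p(115)=1064144451, p(116)=1188908248, p(117)=1327710076, p(118)=1482074143, p(119)=1653668665, p(120)=1844349560, p(121)=2056148051, p(122)=2291320912, p(123)=2552338241, p(124)=2841940500, p(125)=3163127352, p(126)=3519222692, p(127)=3913864295, p(128)=4351078600.
Final step: p(129) = p(128) + p(127) - p(124) - p(122) + p(117) + p(114) - p(107) - p(103) + p(94) + p(89) - p(78) - p(72) + p(59) + p(52) - p(37) - p(29) + p(12) + p(3)
= 4351078600 + 3913864295 - 2841940500 - 2291320912 + 1327710076 + 952050665 - 431149389 - 271248950 + 92669720 + 49995925 - 12132164 - 5392783 + 831820 + 281589 - 21637 - 4565 + 77 + 3
= 4835271870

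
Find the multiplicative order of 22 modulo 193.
192

193 is prime, so ord(22) divides φ(193) = 192.
Divisors of 192: 1, 2, 3, 4, 6, 8, 12, 16, 24, 32, 48, 64, 96, 192.
Repeated squaring: 22^1 ≡ 22, 22^2 ≡ 98, 22^4 ≡ 147, 22^8 ≡ 186, 22^16 ≡ 49, 22^32 ≡ 85, 22^64 ≡ 84, 22^128 ≡ 108 (mod 193).
Test 22^d mod 193 for each divisor d in increasing order:
22^1 ≡ 22
22^2 ≡ 98
22^3 = 22^2·22^1 ≡ 33
22^4 ≡ 147
22^6 = 22^4·22^2 ≡ 124
22^8 ≡ 186
22^12 = 22^8·22^4 ≡ 129
22^16 ≡ 49
22^24 = 22^16·22^8 ≡ 43
22^32 ≡ 85
22^48 = 22^32·22^16 ≡ 112
22^64 ≡ 84
22^96 = 22^64·22^32 ≡ 192
22^192 = 22^128·22^64 ≡ 1  ← first divisor giving 1
The order is 192.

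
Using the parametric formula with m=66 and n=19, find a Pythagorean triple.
(3995, 2508, 4717)

Euclid's formula: a = m² - n², b = 2mn, c = m² + n²
m = 66, n = 19
a = 66² - 19² = 4356 - 361 = 3995
b = 2 × 66 × 19 = 2508
c = 66² + 19² = 4356 + 361 = 4717
Verification: 3995² + 2508² = 15960025 + 6290064 = 22250089 = 4717² ✓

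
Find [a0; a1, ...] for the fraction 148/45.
[3; 3, 2, 6]

Euclidean algorithm steps:
148 = 3 × 45 + 13
45 = 3 × 13 + 6
13 = 2 × 6 + 1
6 = 6 × 1 + 0
Continued fraction: [3; 3, 2, 6]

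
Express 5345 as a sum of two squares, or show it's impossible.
4² + 73² (a=4, b=73)

Factorization: 5345 = 5 × 1069
By Fermat: n is sum of two squares iff every prime p ≡ 3 (mod 4) appears to even power.
All primes ≡ 3 (mod 4) appear to even power.
Search a = 0, 1, 2, … for 5345 - a² a perfect square: first hit at a = 4: 5345 - 16 = 5329 = 73².
5345 = 4² + 73² = 16 + 5329 ✓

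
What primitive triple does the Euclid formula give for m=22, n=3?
(475, 132, 493)

Euclid's formula: a = m² - n², b = 2mn, c = m² + n²
m = 22, n = 3
a = 22² - 3² = 484 - 9 = 475
b = 2 × 22 × 3 = 132
c = 22² + 3² = 484 + 9 = 493
Verification: 475² + 132² = 225625 + 17424 = 243049 = 493² ✓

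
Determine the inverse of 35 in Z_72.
35

gcd(35, 72) = 1, so the inverse exists.
Extended Euclidean algorithm on (72, 35):
72 = 2 × 35 + 2  ⟹  2 = (1)·72 + (-2)·35
35 = 17 × 2 + 1  ⟹  1 = (-17)·72 + (35)·35
So (35)·35 ≡ 1 (mod 72), i.e. 35^(-1) ≡ 35 (mod 72).
Check: 35 × 35 = 1225 ≡ 1 (mod 72)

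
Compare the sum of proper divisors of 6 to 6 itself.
perfect

Proper divisors of 6: sum = 1 + 2 + 3 = 6
Since 6 = 6, 6 is perfect.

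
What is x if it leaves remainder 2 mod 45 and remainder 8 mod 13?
47

Using Chinese Remainder Theorem:
M = 45 × 13 = 585
M1 = 13, M2 = 45
y1 = 13^(-1) mod 45 = 7
y2 = 45^(-1) mod 13 = 11
x = (2×13×7 + 8×45×11) mod 585 = 47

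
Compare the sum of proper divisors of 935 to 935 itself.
deficient

Proper divisors of 935: sum = 1 + 5 + 11 + 17 + 55 + 85 + 187 = 361
Since 361 < 935, 935 is deficient.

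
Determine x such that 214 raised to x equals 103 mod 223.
93

Baby-step giant-step with step n = ⌈√223⌉ = 15.
Baby steps 214^j mod 223 (j:value) for j=0..14: 0:1, 1:214, 2:81, 3:163, 4:94, 5:46, 6:32, 7:158, 8:139, 9:87, 10:109, 11:134, 12:132, 13:150, 14:211.
Giant-step multiplier: 214^(-15) ≡ 214^(222-15) = 214^207 ≡ 159 (mod 223).
Giant steps γ_i = 103·159^i mod 223: γ_0=103, γ_1=98, γ_2=195, γ_3=8, γ_4=157, γ_5=210, γ_6=163 (in table at j=3).
x = i·n + j = 6·15 + 3 = 93.
Check: 214^93 ≡ 103 (mod 223).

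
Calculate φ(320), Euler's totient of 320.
128

320 = 2^6 × 5
φ(n) = n × ∏(1 - 1/p) for each prime p dividing n
φ(320) = 320 × (1 - 1/2) × (1 - 1/5) = 128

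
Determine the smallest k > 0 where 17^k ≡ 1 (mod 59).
29

59 is prime, so ord(17) divides φ(59) = 58.
Divisors of 58: 1, 2, 29, 58.
Repeated squaring: 17^1 ≡ 17, 17^2 ≡ 53, 17^4 ≡ 36, 17^8 ≡ 57, 17^16 ≡ 4, 17^32 ≡ 16 (mod 59).
Test 17^d mod 59 for each divisor d in increasing order:
17^1 ≡ 17
17^2 ≡ 53
17^29 = 17^16·17^8·17^4·17^1 ≡ 1  ← first divisor giving 1
The order is 29.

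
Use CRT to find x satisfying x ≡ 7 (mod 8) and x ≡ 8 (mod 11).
63

Using Chinese Remainder Theorem:
M = 8 × 11 = 88
M1 = 11, M2 = 8
y1 = 11^(-1) mod 8 = 3
y2 = 8^(-1) mod 11 = 7
x = (7×11×3 + 8×8×7) mod 88 = 63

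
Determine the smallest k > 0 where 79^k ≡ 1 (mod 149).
148

149 is prime, so ord(79) divides φ(149) = 148.
Divisors of 148: 1, 2, 4, 37, 74, 148.
Repeated squaring: 79^1 ≡ 79, 79^2 ≡ 132, 79^4 ≡ 140, 79^8 ≡ 81, 79^16 ≡ 5, 79^32 ≡ 25, 79^64 ≡ 29, 79^128 ≡ 96 (mod 149).
Test 79^d mod 149 for each divisor d in increasing order:
79^1 ≡ 79
79^2 ≡ 132
79^4 ≡ 140
79^37 = 79^32·79^4·79^1 ≡ 105
79^74 = 79^64·79^8·79^2 ≡ 148
79^148 = 79^128·79^16·79^4 ≡ 1  ← first divisor giving 1
The order is 148.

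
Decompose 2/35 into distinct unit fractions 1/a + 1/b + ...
1/18 + 1/630

Greedy algorithm:
2/35: ceiling(35/2) = 18, use 1/18
1/630: ceiling(630/1) = 630, use 1/630
Result: 2/35 = 1/18 + 1/630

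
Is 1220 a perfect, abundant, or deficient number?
abundant

Proper divisors of 1220: sum = 1 + 2 + 4 + 5 + 10 + 20 + 61 + 122 + 244 + 305 + 610 = 1384
Since 1384 > 1220, 1220 is abundant.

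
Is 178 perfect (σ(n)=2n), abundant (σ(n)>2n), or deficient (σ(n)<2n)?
deficient

Proper divisors of 178: sum = 1 + 2 + 89 = 92
Since 92 < 178, 178 is deficient.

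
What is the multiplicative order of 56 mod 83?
82

83 is prime, so ord(56) divides φ(83) = 82.
Divisors of 82: 1, 2, 41, 82.
Repeated squaring: 56^1 ≡ 56, 56^2 ≡ 65, 56^4 ≡ 75, 56^8 ≡ 64, 56^16 ≡ 29, 56^32 ≡ 11, 56^64 ≡ 38 (mod 83).
Test 56^d mod 83 for each divisor d in increasing order:
56^1 ≡ 56
56^2 ≡ 65
56^41 = 56^32·56^8·56^1 ≡ 82
56^82 = 56^64·56^16·56^2 ≡ 1  ← first divisor giving 1
The order is 82.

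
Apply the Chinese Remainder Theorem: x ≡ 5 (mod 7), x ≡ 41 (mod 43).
299

Using Chinese Remainder Theorem:
M = 7 × 43 = 301
M1 = 43, M2 = 7
y1 = 43^(-1) mod 7 = 1
y2 = 7^(-1) mod 43 = 37
x = (5×43×1 + 41×7×37) mod 301 = 299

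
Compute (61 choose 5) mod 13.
9

Using Lucas' theorem:
Write n=61 and k=5 in base 13:
n in base 13: [4, 9]
k in base 13: [0, 5]
C(61,5) mod 13 = ∏ C(n_i, k_i) mod 13
Digit binomials (mod 13): C(4,0) = 1; C(9,5) = 126 ≡ 9
Product: 1 × 9 = 9 ≡ 9 (mod 13)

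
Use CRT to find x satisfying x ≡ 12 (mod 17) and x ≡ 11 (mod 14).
165

Using Chinese Remainder Theorem:
M = 17 × 14 = 238
M1 = 14, M2 = 17
y1 = 14^(-1) mod 17 = 11
y2 = 17^(-1) mod 14 = 5
x = (12×14×11 + 11×17×5) mod 238 = 165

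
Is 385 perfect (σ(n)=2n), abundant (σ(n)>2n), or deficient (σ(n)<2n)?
deficient

Proper divisors of 385: sum = 1 + 5 + 7 + 11 + 35 + 55 + 77 = 191
Since 191 < 385, 385 is deficient.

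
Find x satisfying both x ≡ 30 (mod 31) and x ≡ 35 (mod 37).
960

Using Chinese Remainder Theorem:
M = 31 × 37 = 1147
M1 = 37, M2 = 31
y1 = 37^(-1) mod 31 = 26
y2 = 31^(-1) mod 37 = 6
x = (30×37×26 + 35×31×6) mod 1147 = 960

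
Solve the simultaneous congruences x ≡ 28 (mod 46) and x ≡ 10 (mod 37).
1638

Using Chinese Remainder Theorem:
M = 46 × 37 = 1702
M1 = 37, M2 = 46
y1 = 37^(-1) mod 46 = 5
y2 = 46^(-1) mod 37 = 33
x = (28×37×5 + 10×46×33) mod 1702 = 1638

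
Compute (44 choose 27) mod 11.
0

Using Lucas' theorem:
Write n=44 and k=27 in base 11:
n in base 11: [4, 0]
k in base 11: [2, 5]
C(44,27) mod 11 = ∏ C(n_i, k_i) mod 11
Digit binomials (mod 11): C(4,2) = 6; C(0,5) = 0 (k_i > n_i)
Product: 6 × 0 = 0 ≡ 0 (mod 11)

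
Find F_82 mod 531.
289

Matrix identity: Q^n = [[F_(n+1), F_n], [F_n, F_(n-1)]] with Q = [[1,1],[1,0]].
n = 82 = 1010010₂. Square-and-multiply, entries mod 531:
Q^1 = [[1,1],[1,0]]
Q^2 = (Q^1)² = [[2,1],[1,1]]
Q^5 = (Q^2)²·Q = [[8,5],[5,3]]
Q^10 = (Q^5)² = [[89,55],[55,34]]
Q^20 = (Q^10)² = [[326,393],[393,464]]
Q^41 = (Q^20)²·Q = [[370,4],[4,366]]
Q^82 = (Q^41)² = [[449,289],[289,160]]
F_82 mod 531 = Q^82[0][1] = 289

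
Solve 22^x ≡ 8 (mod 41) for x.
22

Baby-step giant-step with step n = ⌈√41⌉ = 7.
Baby steps 22^j mod 41 (j:value) for j=0..6: 0:1, 1:22, 2:33, 3:29, 4:23, 5:14, 6:21.
Giant-step multiplier: 22^(-7) ≡ 22^(40-7) = 22^33 ≡ 15 (mod 41).
Giant steps γ_i = 8·15^i mod 41: γ_0=8, γ_1=38, γ_2=37, γ_3=22 (in table at j=1).
x = i·n + j = 3·7 + 1 = 22.
Check: 22^22 ≡ 8 (mod 41).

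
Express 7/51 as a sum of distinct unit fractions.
1/8 + 1/82 + 1/16728

Greedy algorithm:
7/51: ceiling(51/7) = 8, use 1/8
5/408: ceiling(408/5) = 82, use 1/82
1/16728: ceiling(16728/1) = 16728, use 1/16728
Result: 7/51 = 1/8 + 1/82 + 1/16728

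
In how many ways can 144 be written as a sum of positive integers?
22540654445

p(n) counts ways to write n as a sum of positive integers (order ignored).
Euler's pentagonal recurrence: p(k) = p(k-1) + p(k-2) - p(k-5) - p(k-7) + p(k-12) + p(k-15) - ... (offsets j(3j∓1)/2, signs ++--, p(0)=1, p(<0)=0).
DP table for k = 0..143: p(0)=1, p(1)=1, p(2)=2, p(3)=3, p(4)=5, p(5)=7, p(6)=11, p(7)=15, p(8)=22, p(9)=30, p(10)=42, p(11)=56, p(12)=77, p(13)=101, p(14)=135, p(15)=176, p(16)=231, p(17)=297, p(18)=385, p(19)=490, p(20)=627, p(21)=792, p(22)=1002, p(23)=1255, p(24)=1575, p(25)=1958, p(26)=2436, p(27)=3010, p(28)=3718, p(29)=4565, p(30)=5604, p(31)=6842, p(32)=8349, p(33)=10143, p(34)=12310, p(35)=14883, p(36)=17977, p(37)=21637, p(38)=26015, p(39)=31185, p(40)=37338, p(41)=44583, p(42)=53174, p(43)=63261, p(44)=75175, p(45)=89134, p(46)=105558, p(47)=124754, p(48)=147273, p(49)=173525, p(50)=204226, p(51)=239943, p(52)=281589, p(53)=329931, p(54)=386155, p(55)=451276, p(56)=526823, p(57)=614154, p(58)=715220, p(59)=831820, p(60)=966467, p(61)=1121505, p(62)=1300156, p(63)=1505499, p(64)=1741630, p(65)=2012558, p(66)=2323520, p(67)=2679689, p(68)=3087735, p(69)=3554345, p(70)=4087968, p(71)=4697205, p(72)=5392783, p(73)=6185689, p(74)=7089500, p(75)=8118264, p(76)=9289091, p(77)=10619863, p(78)=12132164, p(79)=13848650, p(80)=15796476, p(81)=18004327, p(82)=20506255, p(83)=23338469, p(84)=26543660, p(85)=30167357, p(86)=34262962, p(87)=38887673, p(88)=44108109, p(89)=49995925, p(90)=56634173, p(91)=64112359, p(92)=72533807, p(93)=82010177, p(94)=92669720, p(95)=104651419, p(96)=118114304, p(97)=133230930, p(98)=150198136, p(99)=169229875, p(100)=190569292, p(101)=214481126, p(102)=241265379, p(103)=271248950, p(104)=304801365, p(105)=342325709, p(106)=384276336, p(107)=431149389, p(108)=483502844, p(109)=541946240, p(110)=607163746, p(111)=679903203, p(112)=761002156, p(113)=851376628, p(114)=952050665, p(115)=1064144451, p(116)=1188908248, p(117)=1327710076, p(118)=1482074143, p(119)=1653668665, p(120)=1844349560, p(121)=2056148051, p(122)=2291320912, p(123)=2552338241, p(124)=2841940500, p(125)=3163127352, p(126)=3519222692, p(127)=3913864295, p(128)=4351078600, p(129)=4835271870, p(130)=5371315400, p(131)=5964539504, p(132)=6620830889, p(133)=7346629512, p(134)=8149040695, p(135)=9035836076, p(136)=10015581680, p(137)=11097645016, p(138)=12292341831, p(139)=13610949895, p(140)=15065878135, p(141)=16670689208, p(142)=18440293320, p(143)=20390982757.
Final step: p(144) = p(143) + p(142) - p(139) - p(137) + p(132) + p(129) - p(122) - p(118) + p(109) + p(104) - p(93) - p(87) + p(74) + p(67) - p(52) - p(44) + p(27) + p(18)
= 20390982757 + 18440293320 - 13610949895 - 11097645016 + 6620830889 + 4835271870 - 2291320912 - 1482074143 + 541946240 + 304801365 - 82010177 - 38887673 + 7089500 + 2679689 - 281589 - 75175 + 3010 + 385
= 22540654445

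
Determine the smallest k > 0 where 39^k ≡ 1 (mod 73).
72

73 is prime, so ord(39) divides φ(73) = 72.
Divisors of 72: 1, 2, 3, 4, 6, 8, 9, 12, 18, 24, 36, 72.
Repeated squaring: 39^1 ≡ 39, 39^2 ≡ 61, 39^4 ≡ 71, 39^8 ≡ 4, 39^16 ≡ 16, 39^32 ≡ 37, 39^64 ≡ 55 (mod 73).
Test 39^d mod 73 for each divisor d in increasing order:
39^1 ≡ 39
39^2 ≡ 61
39^3 = 39^2·39^1 ≡ 43
39^4 ≡ 71
39^6 = 39^4·39^2 ≡ 24
39^8 ≡ 4
39^9 = 39^8·39^1 ≡ 10
39^12 = 39^8·39^4 ≡ 65
39^18 = 39^16·39^2 ≡ 27
39^24 = 39^16·39^8 ≡ 64
39^36 = 39^32·39^4 ≡ 72
39^72 = 39^64·39^8 ≡ 1  ← first divisor giving 1
The order is 72.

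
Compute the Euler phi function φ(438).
144

438 = 2 × 3 × 73
φ(n) = n × ∏(1 - 1/p) for each prime p dividing n
φ(438) = 438 × (1 - 1/2) × (1 - 1/3) × (1 - 1/73) = 144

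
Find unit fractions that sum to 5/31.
1/7 + 1/55 + 1/3979 + 1/23744683 + 1/1127619917796295

Greedy algorithm:
5/31: ceiling(31/5) = 7, use 1/7
4/217: ceiling(217/4) = 55, use 1/55
3/11935: ceiling(11935/3) = 3979, use 1/3979
2/47489365: ceiling(47489365/2) = 23744683, use 1/23744683
1/1127619917796295: ceiling(1127619917796295/1) = 1127619917796295, use 1/1127619917796295
Result: 5/31 = 1/7 + 1/55 + 1/3979 + 1/23744683 + 1/1127619917796295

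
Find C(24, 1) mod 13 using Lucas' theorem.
11

Using Lucas' theorem:
Write n=24 and k=1 in base 13:
n in base 13: [1, 11]
k in base 13: [0, 1]
C(24,1) mod 13 = ∏ C(n_i, k_i) mod 13
Digit binomials (mod 13): C(1,0) = 1; C(11,1) = 11
Product: 1 × 11 = 11 ≡ 11 (mod 13)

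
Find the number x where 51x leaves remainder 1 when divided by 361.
269

gcd(51, 361) = 1, so the inverse exists.
Extended Euclidean algorithm on (361, 51):
361 = 7 × 51 + 4  ⟹  4 = (1)·361 + (-7)·51
51 = 12 × 4 + 3  ⟹  3 = (-12)·361 + (85)·51
4 = 1 × 3 + 1  ⟹  1 = (13)·361 + (-92)·51
So (-92)·51 ≡ 1 (mod 361), i.e. 51^(-1) ≡ -92 ≡ 269 (mod 361).
Check: 51 × 269 = 13719 ≡ 1 (mod 361)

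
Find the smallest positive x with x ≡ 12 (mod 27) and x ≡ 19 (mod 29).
309

Using Chinese Remainder Theorem:
M = 27 × 29 = 783
M1 = 29, M2 = 27
y1 = 29^(-1) mod 27 = 14
y2 = 27^(-1) mod 29 = 14
x = (12×29×14 + 19×27×14) mod 783 = 309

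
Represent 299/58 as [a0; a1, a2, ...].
[5; 6, 2, 4]

Euclidean algorithm steps:
299 = 5 × 58 + 9
58 = 6 × 9 + 4
9 = 2 × 4 + 1
4 = 4 × 1 + 0
Continued fraction: [5; 6, 2, 4]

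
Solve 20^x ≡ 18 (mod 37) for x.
5

Baby-step giant-step with step n = ⌈√37⌉ = 7.
Baby steps 20^j mod 37 (j:value) for j=0..6: 0:1, 1:20, 2:30, 3:8, 4:12, 5:18, 6:27.
h = 18 is already in the table at j=5, so x = 5.
Check: 20^5 ≡ 18 (mod 37).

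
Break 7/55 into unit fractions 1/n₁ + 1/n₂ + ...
1/8 + 1/440

Greedy algorithm:
7/55: ceiling(55/7) = 8, use 1/8
1/440: ceiling(440/1) = 440, use 1/440
Result: 7/55 = 1/8 + 1/440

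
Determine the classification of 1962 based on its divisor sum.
abundant

Proper divisors of 1962: sum = 1 + 2 + 3 + 6 + 9 + 18 + 109 + 218 + 327 + 654 + 981 = 2328
Since 2328 > 1962, 1962 is abundant.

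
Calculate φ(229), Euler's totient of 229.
228

229 = 229
φ(n) = n × ∏(1 - 1/p) for each prime p dividing n
φ(229) = 229 × (1 - 1/229) = 228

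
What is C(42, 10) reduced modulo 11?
0

Using Lucas' theorem:
Write n=42 and k=10 in base 11:
n in base 11: [3, 9]
k in base 11: [0, 10]
C(42,10) mod 11 = ∏ C(n_i, k_i) mod 11
Digit binomials (mod 11): C(3,0) = 1; C(9,10) = 0 (k_i > n_i)
Product: 1 × 0 = 0 ≡ 0 (mod 11)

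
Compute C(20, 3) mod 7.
6

Using Lucas' theorem:
Write n=20 and k=3 in base 7:
n in base 7: [2, 6]
k in base 7: [0, 3]
C(20,3) mod 7 = ∏ C(n_i, k_i) mod 7
Digit binomials (mod 7): C(2,0) = 1; C(6,3) = 20 ≡ 6
Product: 1 × 6 = 6 ≡ 6 (mod 7)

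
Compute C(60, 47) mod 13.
4

Using Lucas' theorem:
Write n=60 and k=47 in base 13:
n in base 13: [4, 8]
k in base 13: [3, 8]
C(60,47) mod 13 = ∏ C(n_i, k_i) mod 13
Digit binomials (mod 13): C(4,3) = 4; C(8,8) = 1
Product: 4 × 1 = 4 ≡ 4 (mod 13)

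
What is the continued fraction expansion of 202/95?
[2; 7, 1, 11]

Euclidean algorithm steps:
202 = 2 × 95 + 12
95 = 7 × 12 + 11
12 = 1 × 11 + 1
11 = 11 × 1 + 0
Continued fraction: [2; 7, 1, 11]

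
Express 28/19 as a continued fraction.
[1; 2, 9]

Euclidean algorithm steps:
28 = 1 × 19 + 9
19 = 2 × 9 + 1
9 = 9 × 1 + 0
Continued fraction: [1; 2, 9]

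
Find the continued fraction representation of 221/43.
[5; 7, 6]

Euclidean algorithm steps:
221 = 5 × 43 + 6
43 = 7 × 6 + 1
6 = 6 × 1 + 0
Continued fraction: [5; 7, 6]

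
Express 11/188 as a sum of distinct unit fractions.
1/18 + 1/339 + 1/191196

Greedy algorithm:
11/188: ceiling(188/11) = 18, use 1/18
5/1692: ceiling(1692/5) = 339, use 1/339
1/191196: ceiling(191196/1) = 191196, use 1/191196
Result: 11/188 = 1/18 + 1/339 + 1/191196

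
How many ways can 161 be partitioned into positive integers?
118159068427

p(n) counts ways to write n as a sum of positive integers (order ignored).
Euler's pentagonal recurrence: p(k) = p(k-1) + p(k-2) - p(k-5) - p(k-7) + p(k-12) + p(k-15) - ... (offsets j(3j∓1)/2, signs ++--, p(0)=1, p(<0)=0).
DP table for k = 0..160: p(0)=1, p(1)=1, p(2)=2, p(3)=3, p(4)=5, p(5)=7, p(6)=11, p(7)=15, p(8)=22, p(9)=30, p(10)=42, p(11)=56, p(12)=77, p(13)=101, p(14)=135, p(15)=176, p(16)=231, p(17)=297, p(18)=385, p(19)=490, p(20)=627, p(21)=792, p(22)=1002, p(23)=1255, p(24)=1575, p(25)=1958, p(26)=2436, p(27)=3010, p(28)=3718, p(29)=4565, p(30)=5604, p(31)=6842, p(32)=8349, p(33)=10143, p(34)=12310, p(35)=14883, p(36)=17977, p(37)=21637, p(38)=26015, p(39)=31185, p(40)=37338, p(41)=44583, p(42)=53174, p(43)=63261, p(44)=75175, p(45)=89134, p(46)=105558, p(47)=124754, p(48)=147273, p(49)=173525, p(50)=204226, p(51)=239943, p(52)=281589, p(53)=329931, p(54)=386155, p(55)=451276, p(56)=526823, p(57)=614154, p(58)=715220, p(59)=831820, p(60)=966467, p(61)=1121505, p(62)=1300156, p(63)=1505499, p(64)=1741630, p(65)=2012558, p(66)=2323520, p(67)=2679689, p(68)=3087735, p(69)=3554345, p(70)=4087968, p(71)=4697205, p(72)=5392783, p(73)=6185689, p(74)=7089500, p(75)=8118264, p(76)=9289091, p(77)=10619863, p(78)=12132164, p(79)=13848650, p(80)=15796476, p(81)=18004327, p(82)=20506255, p(83)=23338469, p(84)=26543660, p(85)=30167357, p(86)=34262962, p(87)=38887673, p(88)=44108109, p(89)=49995925, p(90)=56634173, p(91)=64112359, p(92)=72533807, p(93)=82010177, p(94)=92669720, p(95)=104651419, p(96)=118114304, p(97)=133230930, p(98)=150198136, p(99)=169229875, p(100)=190569292, p(101)=214481126, p(102)=241265379, p(103)=271248950, p(104)=304801365, p(105)=342325709, p(106)=384276336, p(107)=431149389, p(108)=483502844, p(109)=541946240, p(110)=607163746, p(111)=679903203, p(112)=761002156, p(113)=851376628, p(114)=952050665, p(115)=1064144451, p(116)=1188908248, p(117)=1327710076, p(118)=1482074143, p(119)=1653668665, p(120)=1844349560, p(121)=2056148051, p(122)=2291320912, p(123)=2552338241, p(124)=2841940500, p(125)=3163127352, p(126)=3519222692, p(127)=3913864295, p(128)=4351078600, p(129)=4835271870, p(130)=5371315400, p(131)=5964539504, p(132)=6620830889, p(133)=7346629512, p(134)=8149040695, p(135)=9035836076, p(136)=10015581680, p(137)=11097645016, p(138)=12292341831, p(139)=13610949895, p(140)=15065878135, p(141)=16670689208, p(142)=18440293320, p(143)=20390982757, p(144)=22540654445, p(145)=24908858009, p(146)=27517052599, p(147)=30388671978, p(148)=33549419497, p(149)=37027355200, p(150)=40853235313, p(151)=45060624582, p(152)=49686288421, p(153)=54770336324, p(154)=60356673280, p(155)=66493182097, p(156)=73232243759, p(157)=80630964769, p(158)=88751778802, p(159)=97662728555, p(160)=107438159466.
Final step: p(161) = p(160) + p(159) - p(156) - p(154) + p(149) + p(146) - p(139) - p(135) + p(126) + p(121) - p(110) - p(104) + p(91) + p(84) - p(69) - p(61) + p(44) + p(35) - p(16) - p(6)
= 107438159466 + 97662728555 - 73232243759 - 60356673280 + 37027355200 + 27517052599 - 13610949895 - 9035836076 + 3519222692 + 2056148051 - 607163746 - 304801365 + 64112359 + 26543660 - 3554345 - 1121505 + 75175 + 14883 - 231 - 11
= 118159068427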